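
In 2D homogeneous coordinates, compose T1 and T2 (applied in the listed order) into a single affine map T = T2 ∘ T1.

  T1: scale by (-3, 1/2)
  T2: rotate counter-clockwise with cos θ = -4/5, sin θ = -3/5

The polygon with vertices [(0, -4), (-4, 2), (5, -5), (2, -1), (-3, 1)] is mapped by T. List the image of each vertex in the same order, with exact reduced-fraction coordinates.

T1 scale by (-3, 1/2): (0, -4) → (0, -2); (-4, 2) → (12, 1); (5, -5) → (-15, -5/2); (2, -1) → (-6, -1/2); (-3, 1) → (9, 1/2)
T2 rotate counter-clockwise with cos θ = -4/5, sin θ = -3/5: (0, -2) → (-6/5, 8/5); (12, 1) → (-9, -8); (-15, -5/2) → (21/2, 11); (-6, -1/2) → (9/2, 4); (9, 1/2) → (-69/10, -29/5)

image vertices: (-6/5, 8/5), (-9, -8), (21/2, 11), (9/2, 4), (-69/10, -29/5)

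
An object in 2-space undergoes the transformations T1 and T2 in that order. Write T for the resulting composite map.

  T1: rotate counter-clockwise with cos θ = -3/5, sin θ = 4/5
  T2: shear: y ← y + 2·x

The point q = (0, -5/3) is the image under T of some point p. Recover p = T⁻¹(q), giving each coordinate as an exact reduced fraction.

p = (-4/3, 1)

T1 = [-3/5 -4/5 0; 4/5 -3/5 0; 0 0 1]
T2·T1 = [-3/5 -4/5 0; -2/5 -11/5 0; 0 0 1]
det M = 1; M⁻¹ = [-11/5 4/5 0; 2/5 -3/5 0; 0 0 1]
M⁻¹ · (0, -5/3)ᵀ = (-4/3, 1)ᵀ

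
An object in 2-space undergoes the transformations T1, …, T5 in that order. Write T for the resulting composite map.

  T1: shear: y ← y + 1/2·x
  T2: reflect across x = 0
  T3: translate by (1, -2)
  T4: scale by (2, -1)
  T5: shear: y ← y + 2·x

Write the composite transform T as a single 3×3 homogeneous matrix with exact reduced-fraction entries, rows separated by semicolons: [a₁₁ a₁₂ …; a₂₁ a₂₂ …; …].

T1 = [1 0 0; 1/2 1 0; 0 0 1]
T2·T1 = [-1 0 0; 1/2 1 0; 0 0 1]
T3·…·T1 = [-1 0 1; 1/2 1 -2; 0 0 1]
T4·…·T1 = [-2 0 2; -1/2 -1 2; 0 0 1]
T5·…·T1 = [-2 0 2; -9/2 -1 6; 0 0 1]

T = [-2 0 2; -9/2 -1 6; 0 0 1]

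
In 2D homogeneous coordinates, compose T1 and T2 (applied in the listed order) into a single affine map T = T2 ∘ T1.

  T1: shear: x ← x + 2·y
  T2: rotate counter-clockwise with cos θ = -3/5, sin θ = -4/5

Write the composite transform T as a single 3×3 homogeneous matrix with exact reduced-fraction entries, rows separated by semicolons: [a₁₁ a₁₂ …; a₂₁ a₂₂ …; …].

T = [-3/5 -2/5 0; -4/5 -11/5 0; 0 0 1]

T1 = [1 2 0; 0 1 0; 0 0 1]
T2·T1 = [-3/5 -2/5 0; -4/5 -11/5 0; 0 0 1]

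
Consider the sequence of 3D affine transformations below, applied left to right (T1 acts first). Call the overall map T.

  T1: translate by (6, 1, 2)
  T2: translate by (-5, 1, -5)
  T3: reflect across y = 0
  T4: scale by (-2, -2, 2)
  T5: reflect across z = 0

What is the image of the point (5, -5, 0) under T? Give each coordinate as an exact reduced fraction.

T(p) = (-12, -6, 6)

T1 translate by (6, 1, 2): (5, -5, 0) → (11, -4, 2)
T2 translate by (-5, 1, -5): (11, -4, 2) → (6, -3, -3)
T3 reflect across y = 0: (6, -3, -3) → (6, 3, -3)
T4 scale by (-2, -2, 2): (6, 3, -3) → (-12, -6, -6)
T5 reflect across z = 0: (-12, -6, -6) → (-12, -6, 6)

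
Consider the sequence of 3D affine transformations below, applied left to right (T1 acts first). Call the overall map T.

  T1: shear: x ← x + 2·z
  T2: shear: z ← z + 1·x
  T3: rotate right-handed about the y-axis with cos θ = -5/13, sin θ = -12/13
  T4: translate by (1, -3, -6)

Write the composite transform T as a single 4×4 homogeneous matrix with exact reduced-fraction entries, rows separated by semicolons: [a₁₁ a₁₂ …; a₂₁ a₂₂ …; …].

T1 = [1 0 2 0; 0 1 0 0; 0 0 1 0; 0 0 0 1]
T2·T1 = [1 0 2 0; 0 1 0 0; 1 0 3 0; 0 0 0 1]
T3·…·T1 = [-17/13 0 -46/13 0; 0 1 0 0; 7/13 0 9/13 0; 0 0 0 1]
T4·…·T1 = [-17/13 0 -46/13 1; 0 1 0 -3; 7/13 0 9/13 -6; 0 0 0 1]

T = [-17/13 0 -46/13 1; 0 1 0 -3; 7/13 0 9/13 -6; 0 0 0 1]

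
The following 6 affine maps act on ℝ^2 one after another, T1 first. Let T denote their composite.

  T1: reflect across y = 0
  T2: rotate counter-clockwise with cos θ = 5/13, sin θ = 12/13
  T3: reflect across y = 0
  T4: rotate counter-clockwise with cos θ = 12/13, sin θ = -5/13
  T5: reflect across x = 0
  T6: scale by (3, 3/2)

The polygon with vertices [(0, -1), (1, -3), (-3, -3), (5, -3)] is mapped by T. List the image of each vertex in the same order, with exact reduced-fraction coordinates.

T1 reflect across y = 0: (0, -1) → (0, 1); (1, -3) → (1, 3); (-3, -3) → (-3, 3); (5, -3) → (5, 3)
T2 rotate counter-clockwise with cos θ = 5/13, sin θ = 12/13: (0, 1) → (-12/13, 5/13); (1, 3) → (-31/13, 27/13); (-3, 3) → (-51/13, -21/13); (5, 3) → (-11/13, 75/13)
T3 reflect across y = 0: (-12/13, 5/13) → (-12/13, -5/13); (-31/13, 27/13) → (-31/13, -27/13); (-51/13, -21/13) → (-51/13, 21/13); (-11/13, 75/13) → (-11/13, -75/13)
T4 rotate counter-clockwise with cos θ = 12/13, sin θ = -5/13: (-12/13, -5/13) → (-1, 0); (-31/13, -27/13) → (-3, -1); (-51/13, 21/13) → (-3, 3); (-11/13, -75/13) → (-3, -5)
T5 reflect across x = 0: (-1, 0) → (1, 0); (-3, -1) → (3, -1); (-3, 3) → (3, 3); (-3, -5) → (3, -5)
T6 scale by (3, 3/2): (1, 0) → (3, 0); (3, -1) → (9, -3/2); (3, 3) → (9, 9/2); (3, -5) → (9, -15/2)

image vertices: (3, 0), (9, -3/2), (9, 9/2), (9, -15/2)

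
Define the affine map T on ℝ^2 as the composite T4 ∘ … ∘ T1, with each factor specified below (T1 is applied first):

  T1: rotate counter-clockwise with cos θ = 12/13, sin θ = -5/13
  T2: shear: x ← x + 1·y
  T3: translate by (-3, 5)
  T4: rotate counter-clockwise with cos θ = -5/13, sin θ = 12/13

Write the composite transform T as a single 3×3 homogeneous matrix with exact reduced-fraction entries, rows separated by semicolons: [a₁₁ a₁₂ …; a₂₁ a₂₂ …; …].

T1 = [12/13 5/13 0; -5/13 12/13 0; 0 0 1]
T2·T1 = [7/13 17/13 0; -5/13 12/13 0; 0 0 1]
T3·…·T1 = [7/13 17/13 -3; -5/13 12/13 5; 0 0 1]
T4·…·T1 = [25/169 -229/169 -45/13; 109/169 144/169 -61/13; 0 0 1]

T = [25/169 -229/169 -45/13; 109/169 144/169 -61/13; 0 0 1]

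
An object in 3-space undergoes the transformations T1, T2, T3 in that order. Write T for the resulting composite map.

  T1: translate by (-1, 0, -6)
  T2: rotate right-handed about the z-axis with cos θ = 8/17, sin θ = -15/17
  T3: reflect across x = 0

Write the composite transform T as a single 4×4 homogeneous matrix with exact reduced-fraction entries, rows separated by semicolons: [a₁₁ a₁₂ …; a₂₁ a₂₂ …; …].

T = [-8/17 -15/17 0 8/17; -15/17 8/17 0 15/17; 0 0 1 -6; 0 0 0 1]

T1 = [1 0 0 -1; 0 1 0 0; 0 0 1 -6; 0 0 0 1]
T2·T1 = [8/17 15/17 0 -8/17; -15/17 8/17 0 15/17; 0 0 1 -6; 0 0 0 1]
T3·…·T1 = [-8/17 -15/17 0 8/17; -15/17 8/17 0 15/17; 0 0 1 -6; 0 0 0 1]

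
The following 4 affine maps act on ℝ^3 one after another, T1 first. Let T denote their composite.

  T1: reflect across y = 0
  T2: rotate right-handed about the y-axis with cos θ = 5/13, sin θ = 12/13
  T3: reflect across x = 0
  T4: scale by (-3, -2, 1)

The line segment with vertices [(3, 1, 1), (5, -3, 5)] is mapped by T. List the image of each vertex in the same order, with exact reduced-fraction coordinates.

image vertices: (81/13, 2, -31/13), (255/13, -6, -35/13)

T1 reflect across y = 0: (3, 1, 1) → (3, -1, 1); (5, -3, 5) → (5, 3, 5)
T2 rotate right-handed about the y-axis with cos θ = 5/13, sin θ = 12/13: (3, -1, 1) → (27/13, -1, -31/13); (5, 3, 5) → (85/13, 3, -35/13)
T3 reflect across x = 0: (27/13, -1, -31/13) → (-27/13, -1, -31/13); (85/13, 3, -35/13) → (-85/13, 3, -35/13)
T4 scale by (-3, -2, 1): (-27/13, -1, -31/13) → (81/13, 2, -31/13); (-85/13, 3, -35/13) → (255/13, -6, -35/13)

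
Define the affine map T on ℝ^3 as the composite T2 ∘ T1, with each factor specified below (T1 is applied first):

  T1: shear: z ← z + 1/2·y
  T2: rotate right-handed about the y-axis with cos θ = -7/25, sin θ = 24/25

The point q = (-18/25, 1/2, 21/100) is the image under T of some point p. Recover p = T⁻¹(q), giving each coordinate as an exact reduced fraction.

T1 = [1 0 0 0; 0 1 0 0; 0 1/2 1 0; 0 0 0 1]
T2·T1 = [-7/25 12/25 24/25 0; 0 1 0 0; -24/25 -7/50 -7/25 0; 0 0 0 1]
det M = 1; M⁻¹ = [-7/25 0 -24/25 0; 0 1 0 0; 24/25 -1/2 -7/25 0; 0 0 0 1]
M⁻¹ · (-18/25, 1/2, 21/100)ᵀ = (0, 1/2, -1)ᵀ

p = (0, 1/2, -1)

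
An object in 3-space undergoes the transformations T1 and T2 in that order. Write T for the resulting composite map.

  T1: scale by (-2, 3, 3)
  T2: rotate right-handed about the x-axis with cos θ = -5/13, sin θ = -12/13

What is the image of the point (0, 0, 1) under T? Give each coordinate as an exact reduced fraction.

T(p) = (0, 36/13, -15/13)

T1 scale by (-2, 3, 3): (0, 0, 1) → (0, 0, 3)
T2 rotate right-handed about the x-axis with cos θ = -5/13, sin θ = -12/13: (0, 0, 3) → (0, 36/13, -15/13)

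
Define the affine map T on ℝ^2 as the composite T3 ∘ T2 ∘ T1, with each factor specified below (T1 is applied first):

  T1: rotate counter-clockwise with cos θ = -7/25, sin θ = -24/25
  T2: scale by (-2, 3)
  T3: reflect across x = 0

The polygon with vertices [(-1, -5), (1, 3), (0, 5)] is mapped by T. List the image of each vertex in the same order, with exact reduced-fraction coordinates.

T1 rotate counter-clockwise with cos θ = -7/25, sin θ = -24/25: (-1, -5) → (-113/25, 59/25); (1, 3) → (13/5, -9/5); (0, 5) → (24/5, -7/5)
T2 scale by (-2, 3): (-113/25, 59/25) → (226/25, 177/25); (13/5, -9/5) → (-26/5, -27/5); (24/5, -7/5) → (-48/5, -21/5)
T3 reflect across x = 0: (226/25, 177/25) → (-226/25, 177/25); (-26/5, -27/5) → (26/5, -27/5); (-48/5, -21/5) → (48/5, -21/5)

image vertices: (-226/25, 177/25), (26/5, -27/5), (48/5, -21/5)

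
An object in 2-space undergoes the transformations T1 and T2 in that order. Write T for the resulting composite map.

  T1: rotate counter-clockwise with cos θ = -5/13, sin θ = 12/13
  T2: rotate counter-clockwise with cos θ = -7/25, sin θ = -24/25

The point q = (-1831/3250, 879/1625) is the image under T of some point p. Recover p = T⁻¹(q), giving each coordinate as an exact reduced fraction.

p = (-1/2, 3/5)

T1 = [-5/13 -12/13 0; 12/13 -5/13 0; 0 0 1]
T2·T1 = [323/325 -36/325 0; 36/325 323/325 0; 0 0 1]
det M = 1; M⁻¹ = [323/325 36/325 0; -36/325 323/325 0; 0 0 1]
M⁻¹ · (-1831/3250, 879/1625)ᵀ = (-1/2, 3/5)ᵀ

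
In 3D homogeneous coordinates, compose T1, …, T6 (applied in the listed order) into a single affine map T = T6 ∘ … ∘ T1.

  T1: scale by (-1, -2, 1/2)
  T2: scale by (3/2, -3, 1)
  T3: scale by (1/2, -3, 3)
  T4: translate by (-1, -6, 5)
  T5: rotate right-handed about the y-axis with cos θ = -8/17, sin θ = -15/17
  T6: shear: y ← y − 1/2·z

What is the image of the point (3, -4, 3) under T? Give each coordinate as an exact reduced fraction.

T1 scale by (-1, -2, 1/2): (3, -4, 3) → (-3, 8, 3/2)
T2 scale by (3/2, -3, 1): (-3, 8, 3/2) → (-9/2, -24, 3/2)
T3 scale by (1/2, -3, 3): (-9/2, -24, 3/2) → (-9/4, 72, 9/2)
T4 translate by (-1, -6, 5): (-9/4, 72, 9/2) → (-13/4, 66, 19/2)
T5 rotate right-handed about the y-axis with cos θ = -8/17, sin θ = -15/17: (-13/4, 66, 19/2) → (-233/34, 66, -499/68)
T6 shear: y ← y − 1/2·z: (-233/34, 66, -499/68) → (-233/34, 9475/136, -499/68)

T(p) = (-233/34, 9475/136, -499/68)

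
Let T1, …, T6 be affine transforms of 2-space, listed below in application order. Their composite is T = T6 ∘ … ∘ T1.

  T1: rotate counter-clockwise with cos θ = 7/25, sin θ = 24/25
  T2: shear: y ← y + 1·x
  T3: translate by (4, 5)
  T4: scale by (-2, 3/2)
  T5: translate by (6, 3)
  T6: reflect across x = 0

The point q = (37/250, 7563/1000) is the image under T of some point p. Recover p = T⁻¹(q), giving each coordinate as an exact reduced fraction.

p = (-5/4, 3/5)

T1 = [7/25 -24/25 0; 24/25 7/25 0; 0 0 1]
T2·T1 = [7/25 -24/25 0; 31/25 -17/25 0; 0 0 1]
T3·…·T1 = [7/25 -24/25 4; 31/25 -17/25 5; 0 0 1]
T4·…·T1 = [-14/25 48/25 -8; 93/50 -51/50 15/2; 0 0 1]
T5·…·T1 = [-14/25 48/25 -2; 93/50 -51/50 21/2; 0 0 1]
T6·…·T1 = [14/25 -48/25 2; 93/50 -51/50 21/2; 0 0 1]
det M = 3; M⁻¹ = [-17/50 16/25 -151/25; -31/50 14/75 -18/25; 0 0 1]
M⁻¹ · (37/250, 7563/1000)ᵀ = (-5/4, 3/5)ᵀ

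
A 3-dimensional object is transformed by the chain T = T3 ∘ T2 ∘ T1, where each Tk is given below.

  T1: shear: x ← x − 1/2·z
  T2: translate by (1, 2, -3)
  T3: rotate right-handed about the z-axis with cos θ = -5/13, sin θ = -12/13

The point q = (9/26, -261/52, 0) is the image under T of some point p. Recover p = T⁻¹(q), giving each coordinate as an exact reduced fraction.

p = (5, 1/4, 3)

T1 = [1 0 -1/2 0; 0 1 0 0; 0 0 1 0; 0 0 0 1]
T2·T1 = [1 0 -1/2 1; 0 1 0 2; 0 0 1 -3; 0 0 0 1]
T3·…·T1 = [-5/13 12/13 5/26 19/13; -12/13 -5/13 6/13 -22/13; 0 0 1 -3; 0 0 0 1]
det M = 1; M⁻¹ = [-5/13 -12/13 1/2 1/2; 12/13 -5/13 0 -2; 0 0 1 3; 0 0 0 1]
M⁻¹ · (9/26, -261/52, 0)ᵀ = (5, 1/4, 3)ᵀ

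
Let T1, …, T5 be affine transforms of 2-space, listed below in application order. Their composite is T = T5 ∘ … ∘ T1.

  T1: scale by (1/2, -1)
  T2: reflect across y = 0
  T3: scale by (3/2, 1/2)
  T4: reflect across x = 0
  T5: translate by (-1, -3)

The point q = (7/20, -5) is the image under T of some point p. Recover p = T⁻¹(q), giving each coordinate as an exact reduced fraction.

p = (-9/5, -4)

T1 = [1/2 0 0; 0 -1 0; 0 0 1]
T2·T1 = [1/2 0 0; 0 1 0; 0 0 1]
T3·…·T1 = [3/4 0 0; 0 1/2 0; 0 0 1]
T4·…·T1 = [-3/4 0 0; 0 1/2 0; 0 0 1]
T5·…·T1 = [-3/4 0 -1; 0 1/2 -3; 0 0 1]
det M = -3/8; M⁻¹ = [-4/3 0 -4/3; 0 2 6; 0 0 1]
M⁻¹ · (7/20, -5)ᵀ = (-9/5, -4)ᵀ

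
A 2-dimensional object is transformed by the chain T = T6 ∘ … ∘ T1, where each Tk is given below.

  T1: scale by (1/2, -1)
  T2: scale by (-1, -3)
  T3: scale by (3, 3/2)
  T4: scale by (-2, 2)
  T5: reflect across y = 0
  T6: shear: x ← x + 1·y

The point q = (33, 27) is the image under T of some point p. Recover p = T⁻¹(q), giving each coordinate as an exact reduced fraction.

T1 = [1/2 0 0; 0 -1 0; 0 0 1]
T2·T1 = [-1/2 0 0; 0 3 0; 0 0 1]
T3·…·T1 = [-3/2 0 0; 0 9/2 0; 0 0 1]
T4·…·T1 = [3 0 0; 0 9 0; 0 0 1]
T5·…·T1 = [3 0 0; 0 -9 0; 0 0 1]
T6·…·T1 = [3 -9 0; 0 -9 0; 0 0 1]
det M = -27; M⁻¹ = [1/3 -1/3 0; 0 -1/9 0; 0 0 1]
M⁻¹ · (33, 27)ᵀ = (2, -3)ᵀ

p = (2, -3)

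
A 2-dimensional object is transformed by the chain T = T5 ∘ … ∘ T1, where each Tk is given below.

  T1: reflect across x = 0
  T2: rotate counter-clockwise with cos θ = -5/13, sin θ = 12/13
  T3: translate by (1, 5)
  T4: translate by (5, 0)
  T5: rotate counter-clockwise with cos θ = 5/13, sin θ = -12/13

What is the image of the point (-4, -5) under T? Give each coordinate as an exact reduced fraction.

T(p) = (2246/169, -726/169)

T1 reflect across x = 0: (-4, -5) → (4, -5)
T2 rotate counter-clockwise with cos θ = -5/13, sin θ = 12/13: (4, -5) → (40/13, 73/13)
T3 translate by (1, 5): (40/13, 73/13) → (53/13, 138/13)
T4 translate by (5, 0): (53/13, 138/13) → (118/13, 138/13)
T5 rotate counter-clockwise with cos θ = 5/13, sin θ = -12/13: (118/13, 138/13) → (2246/169, -726/169)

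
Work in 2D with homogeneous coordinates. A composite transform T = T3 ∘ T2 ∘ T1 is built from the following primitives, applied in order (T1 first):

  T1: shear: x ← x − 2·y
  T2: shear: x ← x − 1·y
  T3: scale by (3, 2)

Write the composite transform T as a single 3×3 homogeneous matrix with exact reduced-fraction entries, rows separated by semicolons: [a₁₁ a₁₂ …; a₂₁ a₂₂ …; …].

T = [3 -9 0; 0 2 0; 0 0 1]

T1 = [1 -2 0; 0 1 0; 0 0 1]
T2·T1 = [1 -3 0; 0 1 0; 0 0 1]
T3·…·T1 = [3 -9 0; 0 2 0; 0 0 1]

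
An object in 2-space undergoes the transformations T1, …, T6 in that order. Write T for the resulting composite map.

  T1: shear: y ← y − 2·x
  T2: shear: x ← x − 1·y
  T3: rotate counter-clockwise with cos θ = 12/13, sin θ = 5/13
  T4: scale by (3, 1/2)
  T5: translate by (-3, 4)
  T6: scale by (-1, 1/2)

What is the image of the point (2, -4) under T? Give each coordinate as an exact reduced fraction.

T(p) = (-441/13, 29/26)

T1 shear: y ← y − 2·x: (2, -4) → (2, -8)
T2 shear: x ← x − 1·y: (2, -8) → (10, -8)
T3 rotate counter-clockwise with cos θ = 12/13, sin θ = 5/13: (10, -8) → (160/13, -46/13)
T4 scale by (3, 1/2): (160/13, -46/13) → (480/13, -23/13)
T5 translate by (-3, 4): (480/13, -23/13) → (441/13, 29/13)
T6 scale by (-1, 1/2): (441/13, 29/13) → (-441/13, 29/26)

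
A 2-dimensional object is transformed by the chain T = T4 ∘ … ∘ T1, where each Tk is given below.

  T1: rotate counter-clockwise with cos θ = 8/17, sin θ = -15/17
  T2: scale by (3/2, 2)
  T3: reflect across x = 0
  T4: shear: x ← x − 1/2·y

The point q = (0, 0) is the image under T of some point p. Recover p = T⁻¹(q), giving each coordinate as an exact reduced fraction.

T1 = [8/17 15/17 0; -15/17 8/17 0; 0 0 1]
T2·T1 = [12/17 45/34 0; -30/17 16/17 0; 0 0 1]
T3·…·T1 = [-12/17 -45/34 0; -30/17 16/17 0; 0 0 1]
T4·…·T1 = [3/17 -61/34 0; -30/17 16/17 0; 0 0 1]
det M = -3; M⁻¹ = [-16/51 -61/102 0; -10/17 -1/17 0; 0 0 1]
M⁻¹ · (0, 0)ᵀ = (0, 0)ᵀ

p = (0, 0)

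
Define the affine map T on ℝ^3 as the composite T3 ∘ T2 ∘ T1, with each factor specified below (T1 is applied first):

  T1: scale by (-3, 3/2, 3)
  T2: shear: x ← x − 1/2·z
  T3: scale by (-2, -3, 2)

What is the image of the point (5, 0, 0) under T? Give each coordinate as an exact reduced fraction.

T(p) = (30, 0, 0)

T1 scale by (-3, 3/2, 3): (5, 0, 0) → (-15, 0, 0)
T2 shear: x ← x − 1/2·z: (-15, 0, 0) → (-15, 0, 0)
T3 scale by (-2, -3, 2): (-15, 0, 0) → (30, 0, 0)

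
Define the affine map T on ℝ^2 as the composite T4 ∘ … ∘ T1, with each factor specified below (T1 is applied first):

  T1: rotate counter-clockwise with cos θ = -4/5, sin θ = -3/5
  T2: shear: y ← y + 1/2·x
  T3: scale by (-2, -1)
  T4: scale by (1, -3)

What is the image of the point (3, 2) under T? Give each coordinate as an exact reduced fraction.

T(p) = (12/5, -12)

T1 rotate counter-clockwise with cos θ = -4/5, sin θ = -3/5: (3, 2) → (-6/5, -17/5)
T2 shear: y ← y + 1/2·x: (-6/5, -17/5) → (-6/5, -4)
T3 scale by (-2, -1): (-6/5, -4) → (12/5, 4)
T4 scale by (1, -3): (12/5, 4) → (12/5, -12)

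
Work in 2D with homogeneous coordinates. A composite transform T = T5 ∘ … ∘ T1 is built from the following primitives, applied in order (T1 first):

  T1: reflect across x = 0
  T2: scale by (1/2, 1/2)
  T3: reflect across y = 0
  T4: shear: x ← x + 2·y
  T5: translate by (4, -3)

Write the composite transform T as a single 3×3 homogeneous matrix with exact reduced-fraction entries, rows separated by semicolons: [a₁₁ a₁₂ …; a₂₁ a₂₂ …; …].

T = [-1/2 -1 4; 0 -1/2 -3; 0 0 1]

T1 = [-1 0 0; 0 1 0; 0 0 1]
T2·T1 = [-1/2 0 0; 0 1/2 0; 0 0 1]
T3·…·T1 = [-1/2 0 0; 0 -1/2 0; 0 0 1]
T4·…·T1 = [-1/2 -1 0; 0 -1/2 0; 0 0 1]
T5·…·T1 = [-1/2 -1 4; 0 -1/2 -3; 0 0 1]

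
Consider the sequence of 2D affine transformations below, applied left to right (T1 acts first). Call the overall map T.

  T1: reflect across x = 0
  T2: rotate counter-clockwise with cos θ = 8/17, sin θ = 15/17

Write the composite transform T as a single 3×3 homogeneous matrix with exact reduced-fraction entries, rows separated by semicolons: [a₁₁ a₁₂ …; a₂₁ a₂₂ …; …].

T = [-8/17 -15/17 0; -15/17 8/17 0; 0 0 1]

T1 = [-1 0 0; 0 1 0; 0 0 1]
T2·T1 = [-8/17 -15/17 0; -15/17 8/17 0; 0 0 1]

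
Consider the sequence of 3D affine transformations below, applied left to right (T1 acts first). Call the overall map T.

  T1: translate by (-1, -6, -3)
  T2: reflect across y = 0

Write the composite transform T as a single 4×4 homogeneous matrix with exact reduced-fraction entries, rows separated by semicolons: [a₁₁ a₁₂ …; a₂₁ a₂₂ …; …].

T = [1 0 0 -1; 0 -1 0 6; 0 0 1 -3; 0 0 0 1]

T1 = [1 0 0 -1; 0 1 0 -6; 0 0 1 -3; 0 0 0 1]
T2·T1 = [1 0 0 -1; 0 -1 0 6; 0 0 1 -3; 0 0 0 1]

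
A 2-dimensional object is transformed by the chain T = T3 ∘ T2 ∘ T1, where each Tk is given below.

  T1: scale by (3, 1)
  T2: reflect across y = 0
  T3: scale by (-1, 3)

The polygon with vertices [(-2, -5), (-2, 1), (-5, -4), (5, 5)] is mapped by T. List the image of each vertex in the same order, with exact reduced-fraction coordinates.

image vertices: (6, 15), (6, -3), (15, 12), (-15, -15)

T1 scale by (3, 1): (-2, -5) → (-6, -5); (-2, 1) → (-6, 1); (-5, -4) → (-15, -4); (5, 5) → (15, 5)
T2 reflect across y = 0: (-6, -5) → (-6, 5); (-6, 1) → (-6, -1); (-15, -4) → (-15, 4); (15, 5) → (15, -5)
T3 scale by (-1, 3): (-6, 5) → (6, 15); (-6, -1) → (6, -3); (-15, 4) → (15, 12); (15, -5) → (-15, -15)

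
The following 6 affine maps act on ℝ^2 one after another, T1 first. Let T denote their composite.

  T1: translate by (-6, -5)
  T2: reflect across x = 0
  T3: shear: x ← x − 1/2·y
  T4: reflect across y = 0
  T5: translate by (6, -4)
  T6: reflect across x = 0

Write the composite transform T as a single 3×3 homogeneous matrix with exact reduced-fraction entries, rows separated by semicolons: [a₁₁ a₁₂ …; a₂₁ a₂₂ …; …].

T = [1 1/2 -29/2; 0 -1 1; 0 0 1]

T1 = [1 0 -6; 0 1 -5; 0 0 1]
T2·T1 = [-1 0 6; 0 1 -5; 0 0 1]
T3·…·T1 = [-1 -1/2 17/2; 0 1 -5; 0 0 1]
T4·…·T1 = [-1 -1/2 17/2; 0 -1 5; 0 0 1]
T5·…·T1 = [-1 -1/2 29/2; 0 -1 1; 0 0 1]
T6·…·T1 = [1 1/2 -29/2; 0 -1 1; 0 0 1]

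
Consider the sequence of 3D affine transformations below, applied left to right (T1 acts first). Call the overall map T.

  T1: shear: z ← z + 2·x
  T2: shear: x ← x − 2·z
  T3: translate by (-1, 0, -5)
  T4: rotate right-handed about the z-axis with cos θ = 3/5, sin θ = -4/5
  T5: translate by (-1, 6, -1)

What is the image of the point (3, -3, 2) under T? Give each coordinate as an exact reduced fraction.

T(p) = (-59/5, 77/5, 2)

T1 shear: z ← z + 2·x: (3, -3, 2) → (3, -3, 8)
T2 shear: x ← x − 2·z: (3, -3, 8) → (-13, -3, 8)
T3 translate by (-1, 0, -5): (-13, -3, 8) → (-14, -3, 3)
T4 rotate right-handed about the z-axis with cos θ = 3/5, sin θ = -4/5: (-14, -3, 3) → (-54/5, 47/5, 3)
T5 translate by (-1, 6, -1): (-54/5, 47/5, 3) → (-59/5, 77/5, 2)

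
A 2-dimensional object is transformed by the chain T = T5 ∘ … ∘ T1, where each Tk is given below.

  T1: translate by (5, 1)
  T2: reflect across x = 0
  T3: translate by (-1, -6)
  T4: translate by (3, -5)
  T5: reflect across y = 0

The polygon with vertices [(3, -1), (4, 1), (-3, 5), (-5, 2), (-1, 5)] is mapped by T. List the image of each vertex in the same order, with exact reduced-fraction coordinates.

image vertices: (-6, 11), (-7, 9), (0, 5), (2, 8), (-2, 5)

T1 translate by (5, 1): (3, -1) → (8, 0); (4, 1) → (9, 2); (-3, 5) → (2, 6); (-5, 2) → (0, 3); (-1, 5) → (4, 6)
T2 reflect across x = 0: (8, 0) → (-8, 0); (9, 2) → (-9, 2); (2, 6) → (-2, 6); (0, 3) → (0, 3); (4, 6) → (-4, 6)
T3 translate by (-1, -6): (-8, 0) → (-9, -6); (-9, 2) → (-10, -4); (-2, 6) → (-3, 0); (0, 3) → (-1, -3); (-4, 6) → (-5, 0)
T4 translate by (3, -5): (-9, -6) → (-6, -11); (-10, -4) → (-7, -9); (-3, 0) → (0, -5); (-1, -3) → (2, -8); (-5, 0) → (-2, -5)
T5 reflect across y = 0: (-6, -11) → (-6, 11); (-7, -9) → (-7, 9); (0, -5) → (0, 5); (2, -8) → (2, 8); (-2, -5) → (-2, 5)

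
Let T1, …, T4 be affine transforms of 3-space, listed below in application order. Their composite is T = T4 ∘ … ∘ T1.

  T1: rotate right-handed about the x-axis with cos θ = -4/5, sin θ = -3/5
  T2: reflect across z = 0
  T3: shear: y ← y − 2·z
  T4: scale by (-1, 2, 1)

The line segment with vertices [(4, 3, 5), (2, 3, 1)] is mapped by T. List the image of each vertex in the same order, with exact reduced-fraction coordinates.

T1 rotate right-handed about the x-axis with cos θ = -4/5, sin θ = -3/5: (4, 3, 5) → (4, 3/5, -29/5); (2, 3, 1) → (2, -9/5, -13/5)
T2 reflect across z = 0: (4, 3/5, -29/5) → (4, 3/5, 29/5); (2, -9/5, -13/5) → (2, -9/5, 13/5)
T3 shear: y ← y − 2·z: (4, 3/5, 29/5) → (4, -11, 29/5); (2, -9/5, 13/5) → (2, -7, 13/5)
T4 scale by (-1, 2, 1): (4, -11, 29/5) → (-4, -22, 29/5); (2, -7, 13/5) → (-2, -14, 13/5)

image vertices: (-4, -22, 29/5), (-2, -14, 13/5)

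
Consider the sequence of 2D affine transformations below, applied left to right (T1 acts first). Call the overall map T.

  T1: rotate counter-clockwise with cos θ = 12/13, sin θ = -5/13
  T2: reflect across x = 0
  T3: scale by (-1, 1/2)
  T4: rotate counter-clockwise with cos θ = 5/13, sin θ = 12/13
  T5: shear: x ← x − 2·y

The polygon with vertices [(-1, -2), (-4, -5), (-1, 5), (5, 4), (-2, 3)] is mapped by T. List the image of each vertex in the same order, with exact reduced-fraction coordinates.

T1 rotate counter-clockwise with cos θ = 12/13, sin θ = -5/13: (-1, -2) → (-22/13, -19/13); (-4, -5) → (-73/13, -40/13); (-1, 5) → (1, 5); (5, 4) → (80/13, 23/13); (-2, 3) → (-9/13, 46/13)
T2 reflect across x = 0: (-22/13, -19/13) → (22/13, -19/13); (-73/13, -40/13) → (73/13, -40/13); (1, 5) → (-1, 5); (80/13, 23/13) → (-80/13, 23/13); (-9/13, 46/13) → (9/13, 46/13)
T3 scale by (-1, 1/2): (22/13, -19/13) → (-22/13, -19/26); (73/13, -40/13) → (-73/13, -20/13); (-1, 5) → (1, 5/2); (-80/13, 23/13) → (80/13, 23/26); (9/13, 46/13) → (-9/13, 23/13)
T4 rotate counter-clockwise with cos θ = 5/13, sin θ = 12/13: (-22/13, -19/26) → (4/169, -623/338); (-73/13, -20/13) → (-125/169, -976/169); (1, 5/2) → (-25/13, 49/26); (80/13, 23/26) → (262/169, 2035/338); (-9/13, 23/13) → (-321/169, 7/169)
T5 shear: x ← x − 2·y: (4/169, -623/338) → (627/169, -623/338); (-125/169, -976/169) → (1827/169, -976/169); (-25/13, 49/26) → (-74/13, 49/26); (262/169, 2035/338) → (-1773/169, 2035/338); (-321/169, 7/169) → (-335/169, 7/169)

image vertices: (627/169, -623/338), (1827/169, -976/169), (-74/13, 49/26), (-1773/169, 2035/338), (-335/169, 7/169)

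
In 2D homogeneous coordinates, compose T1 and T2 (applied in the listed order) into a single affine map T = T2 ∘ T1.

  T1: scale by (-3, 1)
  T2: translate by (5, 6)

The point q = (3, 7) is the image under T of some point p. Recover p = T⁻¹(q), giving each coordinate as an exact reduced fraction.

T1 = [-3 0 0; 0 1 0; 0 0 1]
T2·T1 = [-3 0 5; 0 1 6; 0 0 1]
det M = -3; M⁻¹ = [-1/3 0 5/3; 0 1 -6; 0 0 1]
M⁻¹ · (3, 7)ᵀ = (2/3, 1)ᵀ

p = (2/3, 1)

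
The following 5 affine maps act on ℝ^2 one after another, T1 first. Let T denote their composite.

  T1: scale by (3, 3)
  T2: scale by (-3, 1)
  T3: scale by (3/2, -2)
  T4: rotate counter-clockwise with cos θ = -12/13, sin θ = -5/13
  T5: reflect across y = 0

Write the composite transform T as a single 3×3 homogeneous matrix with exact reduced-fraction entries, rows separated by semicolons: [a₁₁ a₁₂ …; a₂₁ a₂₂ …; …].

T = [162/13 -30/13 0; -135/26 -72/13 0; 0 0 1]

T1 = [3 0 0; 0 3 0; 0 0 1]
T2·T1 = [-9 0 0; 0 3 0; 0 0 1]
T3·…·T1 = [-27/2 0 0; 0 -6 0; 0 0 1]
T4·…·T1 = [162/13 -30/13 0; 135/26 72/13 0; 0 0 1]
T5·…·T1 = [162/13 -30/13 0; -135/26 -72/13 0; 0 0 1]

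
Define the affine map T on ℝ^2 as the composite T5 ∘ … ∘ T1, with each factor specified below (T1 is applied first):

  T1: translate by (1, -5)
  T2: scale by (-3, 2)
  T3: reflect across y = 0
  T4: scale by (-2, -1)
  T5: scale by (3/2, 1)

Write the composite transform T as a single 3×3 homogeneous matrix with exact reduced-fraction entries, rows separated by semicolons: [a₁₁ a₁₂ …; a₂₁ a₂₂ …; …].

T1 = [1 0 1; 0 1 -5; 0 0 1]
T2·T1 = [-3 0 -3; 0 2 -10; 0 0 1]
T3·…·T1 = [-3 0 -3; 0 -2 10; 0 0 1]
T4·…·T1 = [6 0 6; 0 2 -10; 0 0 1]
T5·…·T1 = [9 0 9; 0 2 -10; 0 0 1]

T = [9 0 9; 0 2 -10; 0 0 1]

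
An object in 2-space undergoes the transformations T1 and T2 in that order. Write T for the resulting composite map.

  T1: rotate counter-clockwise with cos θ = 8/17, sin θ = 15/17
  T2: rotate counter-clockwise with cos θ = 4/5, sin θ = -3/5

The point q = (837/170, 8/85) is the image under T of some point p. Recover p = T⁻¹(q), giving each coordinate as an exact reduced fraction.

T1 = [8/17 -15/17 0; 15/17 8/17 0; 0 0 1]
T2·T1 = [77/85 -36/85 0; 36/85 77/85 0; 0 0 1]
det M = 1; M⁻¹ = [77/85 36/85 0; -36/85 77/85 0; 0 0 1]
M⁻¹ · (837/170, 8/85)ᵀ = (9/2, -2)ᵀ

p = (9/2, -2)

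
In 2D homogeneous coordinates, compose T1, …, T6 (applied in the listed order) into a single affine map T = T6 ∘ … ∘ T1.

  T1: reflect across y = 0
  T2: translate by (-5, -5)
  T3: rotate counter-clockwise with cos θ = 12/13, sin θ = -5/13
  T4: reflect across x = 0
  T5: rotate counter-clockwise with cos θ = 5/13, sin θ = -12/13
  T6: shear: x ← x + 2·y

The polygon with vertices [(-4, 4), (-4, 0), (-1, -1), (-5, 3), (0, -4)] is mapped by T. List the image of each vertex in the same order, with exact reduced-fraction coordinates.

T1 reflect across y = 0: (-4, 4) → (-4, -4); (-4, 0) → (-4, 0); (-1, -1) → (-1, 1); (-5, 3) → (-5, -3); (0, -4) → (0, 4)
T2 translate by (-5, -5): (-4, -4) → (-9, -9); (-4, 0) → (-9, -5); (-1, 1) → (-6, -4); (-5, -3) → (-10, -8); (0, 4) → (-5, -1)
T3 rotate counter-clockwise with cos θ = 12/13, sin θ = -5/13: (-9, -9) → (-153/13, -63/13); (-9, -5) → (-133/13, -15/13); (-6, -4) → (-92/13, -18/13); (-10, -8) → (-160/13, -46/13); (-5, -1) → (-5, 1)
T4 reflect across x = 0: (-153/13, -63/13) → (153/13, -63/13); (-133/13, -15/13) → (133/13, -15/13); (-92/13, -18/13) → (92/13, -18/13); (-160/13, -46/13) → (160/13, -46/13); (-5, 1) → (5, 1)
T5 rotate counter-clockwise with cos θ = 5/13, sin θ = -12/13: (153/13, -63/13) → (9/169, -2151/169); (133/13, -15/13) → (485/169, -1671/169); (92/13, -18/13) → (244/169, -1194/169); (160/13, -46/13) → (248/169, -2150/169); (5, 1) → (37/13, -55/13)
T6 shear: x ← x + 2·y: (9/169, -2151/169) → (-4293/169, -2151/169); (485/169, -1671/169) → (-2857/169, -1671/169); (244/169, -1194/169) → (-2144/169, -1194/169); (248/169, -2150/169) → (-4052/169, -2150/169); (37/13, -55/13) → (-73/13, -55/13)

image vertices: (-4293/169, -2151/169), (-2857/169, -1671/169), (-2144/169, -1194/169), (-4052/169, -2150/169), (-73/13, -55/13)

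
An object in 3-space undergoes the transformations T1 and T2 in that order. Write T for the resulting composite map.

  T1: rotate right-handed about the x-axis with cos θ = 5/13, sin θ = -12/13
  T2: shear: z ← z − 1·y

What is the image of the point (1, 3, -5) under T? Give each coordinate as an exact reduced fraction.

T(p) = (1, -45/13, -16/13)

T1 rotate right-handed about the x-axis with cos θ = 5/13, sin θ = -12/13: (1, 3, -5) → (1, -45/13, -61/13)
T2 shear: z ← z − 1·y: (1, -45/13, -61/13) → (1, -45/13, -16/13)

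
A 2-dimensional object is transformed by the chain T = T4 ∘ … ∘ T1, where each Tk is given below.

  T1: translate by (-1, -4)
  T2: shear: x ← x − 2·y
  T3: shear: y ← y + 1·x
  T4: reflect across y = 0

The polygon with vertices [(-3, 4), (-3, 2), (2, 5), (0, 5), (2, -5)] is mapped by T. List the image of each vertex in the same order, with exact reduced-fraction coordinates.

image vertices: (-4, 4), (0, 2), (-1, 0), (-3, 2), (19, -10)

T1 translate by (-1, -4): (-3, 4) → (-4, 0); (-3, 2) → (-4, -2); (2, 5) → (1, 1); (0, 5) → (-1, 1); (2, -5) → (1, -9)
T2 shear: x ← x − 2·y: (-4, 0) → (-4, 0); (-4, -2) → (0, -2); (1, 1) → (-1, 1); (-1, 1) → (-3, 1); (1, -9) → (19, -9)
T3 shear: y ← y + 1·x: (-4, 0) → (-4, -4); (0, -2) → (0, -2); (-1, 1) → (-1, 0); (-3, 1) → (-3, -2); (19, -9) → (19, 10)
T4 reflect across y = 0: (-4, -4) → (-4, 4); (0, -2) → (0, 2); (-1, 0) → (-1, 0); (-3, -2) → (-3, 2); (19, 10) → (19, -10)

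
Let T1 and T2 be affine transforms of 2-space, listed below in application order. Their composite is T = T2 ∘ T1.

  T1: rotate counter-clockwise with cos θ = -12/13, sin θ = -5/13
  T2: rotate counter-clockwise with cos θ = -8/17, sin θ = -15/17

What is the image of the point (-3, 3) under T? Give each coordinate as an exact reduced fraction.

T1 rotate counter-clockwise with cos θ = -12/13, sin θ = -5/13: (-3, 3) → (51/13, -21/13)
T2 rotate counter-clockwise with cos θ = -8/17, sin θ = -15/17: (51/13, -21/13) → (-723/221, -597/221)

T(p) = (-723/221, -597/221)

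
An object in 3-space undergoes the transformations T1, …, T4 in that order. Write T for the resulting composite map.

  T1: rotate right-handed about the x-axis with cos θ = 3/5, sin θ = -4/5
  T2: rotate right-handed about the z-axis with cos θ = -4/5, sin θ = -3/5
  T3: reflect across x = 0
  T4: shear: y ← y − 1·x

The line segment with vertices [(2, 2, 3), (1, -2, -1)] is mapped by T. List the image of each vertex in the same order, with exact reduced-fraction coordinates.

image vertices: (-14/25, -88/25, 1/5), (2, -1, 1)

T1 rotate right-handed about the x-axis with cos θ = 3/5, sin θ = -4/5: (2, 2, 3) → (2, 18/5, 1/5); (1, -2, -1) → (1, -2, 1)
T2 rotate right-handed about the z-axis with cos θ = -4/5, sin θ = -3/5: (2, 18/5, 1/5) → (14/25, -102/25, 1/5); (1, -2, 1) → (-2, 1, 1)
T3 reflect across x = 0: (14/25, -102/25, 1/5) → (-14/25, -102/25, 1/5); (-2, 1, 1) → (2, 1, 1)
T4 shear: y ← y − 1·x: (-14/25, -102/25, 1/5) → (-14/25, -88/25, 1/5); (2, 1, 1) → (2, -1, 1)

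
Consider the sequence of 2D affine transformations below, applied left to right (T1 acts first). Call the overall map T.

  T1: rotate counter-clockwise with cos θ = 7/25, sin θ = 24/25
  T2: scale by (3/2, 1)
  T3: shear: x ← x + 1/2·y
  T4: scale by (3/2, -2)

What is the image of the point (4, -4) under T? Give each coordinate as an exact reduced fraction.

T1 rotate counter-clockwise with cos θ = 7/25, sin θ = 24/25: (4, -4) → (124/25, 68/25)
T2 scale by (3/2, 1): (124/25, 68/25) → (186/25, 68/25)
T3 shear: x ← x + 1/2·y: (186/25, 68/25) → (44/5, 68/25)
T4 scale by (3/2, -2): (44/5, 68/25) → (66/5, -136/25)

T(p) = (66/5, -136/25)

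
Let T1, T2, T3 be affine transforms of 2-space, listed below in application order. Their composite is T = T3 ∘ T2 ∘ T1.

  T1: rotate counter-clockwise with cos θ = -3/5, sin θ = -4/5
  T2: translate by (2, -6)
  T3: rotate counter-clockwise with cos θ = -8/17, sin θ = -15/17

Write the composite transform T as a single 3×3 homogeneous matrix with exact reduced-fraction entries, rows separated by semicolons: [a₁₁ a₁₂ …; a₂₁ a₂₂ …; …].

T1 = [-3/5 4/5 0; -4/5 -3/5 0; 0 0 1]
T2·T1 = [-3/5 4/5 2; -4/5 -3/5 -6; 0 0 1]
T3·…·T1 = [-36/85 -77/85 -106/17; 77/85 -36/85 18/17; 0 0 1]

T = [-36/85 -77/85 -106/17; 77/85 -36/85 18/17; 0 0 1]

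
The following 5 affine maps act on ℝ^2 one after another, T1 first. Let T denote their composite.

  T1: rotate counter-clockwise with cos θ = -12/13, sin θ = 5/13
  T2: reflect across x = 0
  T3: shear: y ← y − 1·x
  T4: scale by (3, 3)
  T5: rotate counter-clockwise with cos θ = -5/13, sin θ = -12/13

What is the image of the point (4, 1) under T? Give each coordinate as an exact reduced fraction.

T1 rotate counter-clockwise with cos θ = -12/13, sin θ = 5/13: (4, 1) → (-53/13, 8/13)
T2 reflect across x = 0: (-53/13, 8/13) → (53/13, 8/13)
T3 shear: y ← y − 1·x: (53/13, 8/13) → (53/13, -45/13)
T4 scale by (3, 3): (53/13, -45/13) → (159/13, -135/13)
T5 rotate counter-clockwise with cos θ = -5/13, sin θ = -12/13: (159/13, -135/13) → (-2415/169, -1233/169)

T(p) = (-2415/169, -1233/169)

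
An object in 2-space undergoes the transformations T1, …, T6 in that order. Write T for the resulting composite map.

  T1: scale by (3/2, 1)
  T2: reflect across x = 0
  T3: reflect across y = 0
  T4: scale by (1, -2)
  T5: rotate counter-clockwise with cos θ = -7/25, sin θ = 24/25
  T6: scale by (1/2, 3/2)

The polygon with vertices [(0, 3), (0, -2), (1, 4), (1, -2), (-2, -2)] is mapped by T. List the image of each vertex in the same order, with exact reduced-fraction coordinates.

image vertices: (-72/25, -63/25), (48/25, 42/25), (-363/100, -138/25), (213/100, -12/25), (3/2, 6)

T1 scale by (3/2, 1): (0, 3) → (0, 3); (0, -2) → (0, -2); (1, 4) → (3/2, 4); (1, -2) → (3/2, -2); (-2, -2) → (-3, -2)
T2 reflect across x = 0: (0, 3) → (0, 3); (0, -2) → (0, -2); (3/2, 4) → (-3/2, 4); (3/2, -2) → (-3/2, -2); (-3, -2) → (3, -2)
T3 reflect across y = 0: (0, 3) → (0, -3); (0, -2) → (0, 2); (-3/2, 4) → (-3/2, -4); (-3/2, -2) → (-3/2, 2); (3, -2) → (3, 2)
T4 scale by (1, -2): (0, -3) → (0, 6); (0, 2) → (0, -4); (-3/2, -4) → (-3/2, 8); (-3/2, 2) → (-3/2, -4); (3, 2) → (3, -4)
T5 rotate counter-clockwise with cos θ = -7/25, sin θ = 24/25: (0, 6) → (-144/25, -42/25); (0, -4) → (96/25, 28/25); (-3/2, 8) → (-363/50, -92/25); (-3/2, -4) → (213/50, -8/25); (3, -4) → (3, 4)
T6 scale by (1/2, 3/2): (-144/25, -42/25) → (-72/25, -63/25); (96/25, 28/25) → (48/25, 42/25); (-363/50, -92/25) → (-363/100, -138/25); (213/50, -8/25) → (213/100, -12/25); (3, 4) → (3/2, 6)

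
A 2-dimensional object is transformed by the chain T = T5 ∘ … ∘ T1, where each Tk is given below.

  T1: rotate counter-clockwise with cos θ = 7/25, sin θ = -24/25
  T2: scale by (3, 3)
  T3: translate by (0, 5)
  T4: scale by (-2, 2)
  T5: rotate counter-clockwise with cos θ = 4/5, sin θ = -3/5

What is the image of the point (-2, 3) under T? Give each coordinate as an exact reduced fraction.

T1 rotate counter-clockwise with cos θ = 7/25, sin θ = -24/25: (-2, 3) → (58/25, 69/25)
T2 scale by (3, 3): (58/25, 69/25) → (174/25, 207/25)
T3 translate by (0, 5): (174/25, 207/25) → (174/25, 332/25)
T4 scale by (-2, 2): (174/25, 332/25) → (-348/25, 664/25)
T5 rotate counter-clockwise with cos θ = 4/5, sin θ = -3/5: (-348/25, 664/25) → (24/5, 148/5)

T(p) = (24/5, 148/5)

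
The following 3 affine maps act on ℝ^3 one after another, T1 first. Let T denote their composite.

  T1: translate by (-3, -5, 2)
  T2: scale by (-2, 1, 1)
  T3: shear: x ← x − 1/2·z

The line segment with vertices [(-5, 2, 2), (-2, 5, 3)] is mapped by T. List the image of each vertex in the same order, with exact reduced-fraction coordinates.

image vertices: (14, -3, 4), (15/2, 0, 5)

T1 translate by (-3, -5, 2): (-5, 2, 2) → (-8, -3, 4); (-2, 5, 3) → (-5, 0, 5)
T2 scale by (-2, 1, 1): (-8, -3, 4) → (16, -3, 4); (-5, 0, 5) → (10, 0, 5)
T3 shear: x ← x − 1/2·z: (16, -3, 4) → (14, -3, 4); (10, 0, 5) → (15/2, 0, 5)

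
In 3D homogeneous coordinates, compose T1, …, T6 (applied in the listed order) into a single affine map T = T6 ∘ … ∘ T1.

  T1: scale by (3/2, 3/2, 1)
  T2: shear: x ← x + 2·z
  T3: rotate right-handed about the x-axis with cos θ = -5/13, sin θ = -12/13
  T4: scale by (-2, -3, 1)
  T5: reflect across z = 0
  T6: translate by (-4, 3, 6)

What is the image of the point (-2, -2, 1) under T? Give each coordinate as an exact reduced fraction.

T1 scale by (3/2, 3/2, 1): (-2, -2, 1) → (-3, -3, 1)
T2 shear: x ← x + 2·z: (-3, -3, 1) → (-1, -3, 1)
T3 rotate right-handed about the x-axis with cos θ = -5/13, sin θ = -12/13: (-1, -3, 1) → (-1, 27/13, 31/13)
T4 scale by (-2, -3, 1): (-1, 27/13, 31/13) → (2, -81/13, 31/13)
T5 reflect across z = 0: (2, -81/13, 31/13) → (2, -81/13, -31/13)
T6 translate by (-4, 3, 6): (2, -81/13, -31/13) → (-2, -42/13, 47/13)

T(p) = (-2, -42/13, 47/13)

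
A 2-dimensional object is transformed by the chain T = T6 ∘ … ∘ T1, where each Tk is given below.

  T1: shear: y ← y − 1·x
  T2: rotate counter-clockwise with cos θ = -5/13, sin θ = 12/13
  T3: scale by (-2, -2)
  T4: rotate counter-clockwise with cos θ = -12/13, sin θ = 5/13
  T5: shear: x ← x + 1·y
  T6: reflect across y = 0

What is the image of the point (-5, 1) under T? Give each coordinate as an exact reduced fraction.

T1 shear: y ← y − 1·x: (-5, 1) → (-5, 6)
T2 rotate counter-clockwise with cos θ = -5/13, sin θ = 12/13: (-5, 6) → (-47/13, -90/13)
T3 scale by (-2, -2): (-47/13, -90/13) → (94/13, 180/13)
T4 rotate counter-clockwise with cos θ = -12/13, sin θ = 5/13: (94/13, 180/13) → (-12, -10)
T5 shear: x ← x + 1·y: (-12, -10) → (-22, -10)
T6 reflect across y = 0: (-22, -10) → (-22, 10)

T(p) = (-22, 10)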